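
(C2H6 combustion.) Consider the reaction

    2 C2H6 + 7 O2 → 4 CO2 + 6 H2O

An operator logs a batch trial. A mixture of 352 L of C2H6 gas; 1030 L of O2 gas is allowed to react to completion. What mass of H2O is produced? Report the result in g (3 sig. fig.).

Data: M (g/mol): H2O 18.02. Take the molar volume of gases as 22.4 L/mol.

n(C2H6) = 352.0 / 22.4 = 15.71 mol
n(O2) = 1030 / 22.4 = 45.98 mol
n/ν for C2H6 = 15.71/2 = 7.855
n/ν for O2 = 45.98/7 = 6.569
Smallest n/ν is O2 → limiting reagent.
n(H2O) = (6/7) × 45.98 = 39.41 mol
mass = 39.41 × 18.02 = 710.2 g

710 g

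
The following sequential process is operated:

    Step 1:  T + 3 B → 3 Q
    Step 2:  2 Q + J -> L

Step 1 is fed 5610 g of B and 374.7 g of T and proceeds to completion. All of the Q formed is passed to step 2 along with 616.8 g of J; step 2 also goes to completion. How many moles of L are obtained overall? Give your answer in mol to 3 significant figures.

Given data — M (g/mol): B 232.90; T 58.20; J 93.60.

Step 1:
n(B) = 5610 / 232.90 = 24.09 mol
n(T) = 374.7 / 58.20 = 6.438 mol
n/ν for B = 24.09/3 = 8.030
n/ν for T = 6.438/1 = 6.438
Smallest n/ν is T → limiting reagent.
n(Q) produced = (3/1) × 6.438 = 19.31 mol
Step 2:
n(Q) available = 19.31 mol
n(J) = 616.8 / 93.60 = 6.590 mol
n/ν for Q = 19.31/2 = 9.655
n/ν for J = 6.590/1 = 6.590
Smallest n/ν is J → limiting reagent.
n(L) = (1/1) × 6.590 = 6.590 mol

6.59 mol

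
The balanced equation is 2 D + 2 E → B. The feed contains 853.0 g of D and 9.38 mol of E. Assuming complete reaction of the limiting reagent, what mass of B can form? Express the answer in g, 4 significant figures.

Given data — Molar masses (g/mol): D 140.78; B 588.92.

n(D) = 853.0 / 140.78 = 6.059 mol
n(E) = 9.380 mol
n/ν for D = 6.059/2 = 3.030
n/ν for E = 9.380/2 = 4.690
Smallest n/ν is D → limiting reagent.
n(B) = (1/2) × 6.059 = 3.030 mol
mass = 3.030 × 588.92 = 1784 g

1784 g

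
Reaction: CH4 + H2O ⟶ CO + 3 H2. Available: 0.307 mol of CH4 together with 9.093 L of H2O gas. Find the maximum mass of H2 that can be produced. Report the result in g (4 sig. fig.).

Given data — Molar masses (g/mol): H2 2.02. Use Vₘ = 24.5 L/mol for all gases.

n(CH4) = 0.3070 mol
n(H2O) = 9.093 / 24.5 = 0.3711 mol
n/ν → CH4: 0.3070, H2O: 0.3711; CH4 is limiting.
n(H2) = (3/1) × 0.3070 = 0.9210 mol
mass = 0.9210 × 2.02 = 1.860 g

1.860 g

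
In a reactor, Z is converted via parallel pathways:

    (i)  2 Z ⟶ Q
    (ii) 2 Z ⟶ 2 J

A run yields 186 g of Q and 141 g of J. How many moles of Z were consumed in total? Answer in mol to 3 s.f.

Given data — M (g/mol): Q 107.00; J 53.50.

n(Q) = 186 / 107.00 = 1.738 mol
n(J) = 141 / 53.50 = 2.636 mol
n(Z) via (i) = (2/1)×1.738 = 3.476 mol
n(Z) via (ii) = (2/2)×2.636 = 2.636 mol
total n(Z) = 3.476 + 2.636 = 6.112 mol

6.11 mol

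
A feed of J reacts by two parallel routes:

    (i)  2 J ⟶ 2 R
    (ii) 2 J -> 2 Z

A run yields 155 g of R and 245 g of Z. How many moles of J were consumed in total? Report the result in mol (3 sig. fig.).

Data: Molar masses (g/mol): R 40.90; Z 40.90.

n(R) = 155 / 40.90 = 3.790 mol
n(Z) = 245 / 40.90 = 5.990 mol
n(J) via (i) = (2/2)×3.790 = 3.790 mol
n(J) via (ii) = (2/2)×5.990 = 5.990 mol
total n(J) = 3.790 + 5.990 = 9.780 mol

9.78 mol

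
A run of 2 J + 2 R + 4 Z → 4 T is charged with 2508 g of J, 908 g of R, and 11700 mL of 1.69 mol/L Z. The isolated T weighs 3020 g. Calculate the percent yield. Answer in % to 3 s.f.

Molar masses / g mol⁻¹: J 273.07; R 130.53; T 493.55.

44.0 %

n(J) = 2508 / 273.07 = 9.184 mol
n(R) = 908.0 / 130.53 = 6.956 mol
n(Z) = 1.69 × 11700/1000 = 19.77 mol
n/ν for J = 9.184/2 = 4.592
n/ν for R = 6.956/2 = 3.478
n/ν for Z = 19.77/4 = 4.943
Smallest n/ν is R → limiting reagent.
theoretical n(T) = (4/2) × 6.956 = 13.91 mol → 6865 g
% yield = 3020 / 6865 × 100 = 43.99 %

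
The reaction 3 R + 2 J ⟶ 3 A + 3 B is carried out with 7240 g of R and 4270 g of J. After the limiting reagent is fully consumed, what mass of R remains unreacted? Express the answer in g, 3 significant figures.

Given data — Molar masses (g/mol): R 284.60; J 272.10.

541 g

n(R) = 7240 / 284.60 = 25.44 mol
n(J) = 4270 / 272.10 = 15.69 mol
n/ν → R: 8.480, J: 7.845; J is limiting.
R consumed = (3/2) × 15.69 = 23.54 mol
R remaining = 25.44 − 23.54 = 1.900 mol
mass = 1.900 × 284.60 = 540.7 g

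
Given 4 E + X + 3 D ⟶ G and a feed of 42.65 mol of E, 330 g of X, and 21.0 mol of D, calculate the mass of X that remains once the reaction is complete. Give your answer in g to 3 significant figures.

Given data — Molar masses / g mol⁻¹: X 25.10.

154 g

n(E) = 42.65 mol
n(X) = 330.0 / 25.10 = 13.15 mol
n(D) = 21.00 mol
n/ν → E: 10.66, X: 13.15, D: 7.000; D is limiting.
X consumed = (1/3) × 21.00 = 7.000 mol
X remaining = 13.15 − 7.000 = 6.150 mol
mass = 6.150 × 25.10 = 154.4 g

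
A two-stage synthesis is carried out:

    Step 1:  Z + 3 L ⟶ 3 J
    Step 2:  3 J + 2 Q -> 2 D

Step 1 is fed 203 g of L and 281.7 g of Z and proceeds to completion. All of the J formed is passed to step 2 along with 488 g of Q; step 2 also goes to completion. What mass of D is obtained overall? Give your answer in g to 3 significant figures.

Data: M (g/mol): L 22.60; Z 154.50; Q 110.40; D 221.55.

Step 1:
n(L) = 203.0 / 22.60 = 8.982 mol
n(Z) = 281.7 / 154.50 = 1.823 mol
n/ν for L = 8.982/3 = 2.994
n/ν for Z = 1.823/1 = 1.823
Smallest n/ν is Z → limiting reagent.
n(J) produced = (3/1) × 1.823 = 5.469 mol
Step 2:
n(J) available = 5.469 mol
n(Q) = 488.0 / 110.40 = 4.420 mol
n/ν for J = 5.469/3 = 1.823
n/ν for Q = 4.420/2 = 2.210
Smallest n/ν is J → limiting reagent.
n(D) = (2/3) × 5.469 = 3.646 mol
mass = 3.646 × 221.55 = 807.8 g

808 g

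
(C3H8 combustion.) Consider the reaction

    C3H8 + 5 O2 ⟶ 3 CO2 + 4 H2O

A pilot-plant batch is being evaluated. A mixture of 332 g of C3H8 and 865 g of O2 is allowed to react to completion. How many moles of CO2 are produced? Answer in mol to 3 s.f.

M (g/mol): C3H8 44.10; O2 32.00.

16.2 mol

n(C3H8) = 332.0 / 44.10 = 7.528 mol
n(O2) = 865.0 / 32.00 = 27.03 mol
n/ν for C3H8 = 7.528/1 = 7.528
n/ν for O2 = 27.03/5 = 5.406
Smallest n/ν is O2 → limiting reagent.
n(CO2) = (3/5) × 27.03 = 16.22 mol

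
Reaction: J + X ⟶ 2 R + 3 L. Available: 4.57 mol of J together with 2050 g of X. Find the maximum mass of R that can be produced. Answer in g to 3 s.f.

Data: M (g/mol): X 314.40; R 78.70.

719 g

n(J) = 4.570 mol
n(X) = 2050 / 314.40 = 6.520 mol
n/ν for J = 4.570/1 = 4.570
n/ν for X = 6.520/1 = 6.520
Smallest n/ν is J → limiting reagent.
n(R) = (2/1) × 4.570 = 9.140 mol
mass = 9.140 × 78.70 = 719.3 g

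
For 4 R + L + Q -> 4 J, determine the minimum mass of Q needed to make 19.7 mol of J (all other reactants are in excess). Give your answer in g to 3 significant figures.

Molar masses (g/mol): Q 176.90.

n(J) = 19.70 mol
n(Q) = (1/4) × 19.70 = 4.925 mol
mass = 4.925 × 176.90 = 871.2 g

871 g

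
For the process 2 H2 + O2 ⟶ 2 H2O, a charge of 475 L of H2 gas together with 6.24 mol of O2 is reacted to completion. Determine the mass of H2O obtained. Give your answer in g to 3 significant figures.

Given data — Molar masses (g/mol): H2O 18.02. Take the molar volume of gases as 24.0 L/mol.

225 g

n(H2) = 475.0 / 24.0 = 19.79 mol
n(O2) = 6.240 mol
n/ν → H2: 9.895, O2: 6.240; O2 is limiting.
n(H2O) = (2/1) × 6.240 = 12.48 mol
mass = 12.48 × 18.02 = 224.9 g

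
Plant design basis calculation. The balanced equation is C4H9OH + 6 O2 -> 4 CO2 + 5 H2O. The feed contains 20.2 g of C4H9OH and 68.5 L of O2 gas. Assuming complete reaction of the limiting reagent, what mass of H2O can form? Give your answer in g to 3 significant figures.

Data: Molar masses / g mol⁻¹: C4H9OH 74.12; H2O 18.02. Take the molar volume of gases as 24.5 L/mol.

n(C4H9OH) = 20.20 / 74.12 = 0.2725 mol
n(O2) = 68.50 / 24.5 = 2.796 mol
n/ν for C4H9OH = 0.2725/1 = 0.2725
n/ν for O2 = 2.796/6 = 0.4660
Smallest n/ν is C4H9OH → limiting reagent.
n(H2O) = (5/1) × 0.2725 = 1.363 mol
mass = 1.363 × 18.02 = 24.56 g

24.6 g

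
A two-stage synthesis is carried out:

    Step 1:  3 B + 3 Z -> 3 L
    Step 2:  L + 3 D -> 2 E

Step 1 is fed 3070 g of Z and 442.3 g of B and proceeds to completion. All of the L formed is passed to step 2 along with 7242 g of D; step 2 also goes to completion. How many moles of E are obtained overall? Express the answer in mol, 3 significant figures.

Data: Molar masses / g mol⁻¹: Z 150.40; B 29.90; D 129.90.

29.6 mol

Step 1:
n(Z) = 3070 / 150.40 = 20.41 mol
n(B) = 442.3 / 29.90 = 14.79 mol
n/ν for Z = 20.41/3 = 6.803
n/ν for B = 14.79/3 = 4.930
Smallest n/ν is B → limiting reagent.
n(L) produced = (3/3) × 14.79 = 14.79 mol
Step 2:
n(L) available = 14.79 mol
n(D) = 7242 / 129.90 = 55.75 mol
n/ν for L = 14.79/1 = 14.79
n/ν for D = 55.75/3 = 18.58
Smallest n/ν is L → limiting reagent.
n(E) = (2/1) × 14.79 = 29.58 mol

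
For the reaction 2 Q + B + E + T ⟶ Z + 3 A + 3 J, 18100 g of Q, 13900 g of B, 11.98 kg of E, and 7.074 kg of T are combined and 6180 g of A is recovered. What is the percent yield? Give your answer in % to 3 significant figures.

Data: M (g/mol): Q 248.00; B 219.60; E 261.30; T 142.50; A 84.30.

67.0 %

n(Q) = 18100 / 248.00 = 72.98 mol
n(B) = 13900 / 219.60 = 63.30 mol
n(E) = 11.98×1000 / 261.30 = 45.85 mol
n(T) = 7.074×1000 / 142.50 = 49.64 mol
n/ν for Q = 72.98/2 = 36.49
n/ν for B = 63.30/1 = 63.30
n/ν for E = 45.85/1 = 45.85
n/ν for T = 49.64/1 = 49.64
Smallest n/ν is Q → limiting reagent.
theoretical n(A) = (3/2) × 72.98 = 109.5 mol → 9231 g
% yield = 6180 / 9231 × 100 = 66.95 %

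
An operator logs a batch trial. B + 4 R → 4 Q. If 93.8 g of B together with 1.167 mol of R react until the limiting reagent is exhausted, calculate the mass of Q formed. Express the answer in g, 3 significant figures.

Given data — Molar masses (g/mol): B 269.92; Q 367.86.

n(B) = 93.80 / 269.92 = 0.3475 mol
n(R) = 1.167 mol
n/ν for B = 0.3475/1 = 0.3475
n/ν for R = 1.167/4 = 0.2918
Smallest n/ν is R → limiting reagent.
n(Q) = (4/4) × 1.167 = 1.167 mol
mass = 1.167 × 367.86 = 429.3 g

429 g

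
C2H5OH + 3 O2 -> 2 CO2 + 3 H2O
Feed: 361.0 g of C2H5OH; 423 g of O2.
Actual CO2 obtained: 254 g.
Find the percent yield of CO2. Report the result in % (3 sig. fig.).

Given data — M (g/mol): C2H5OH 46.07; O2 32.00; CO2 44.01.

65.5 %

n(C2H5OH) = 361.0 / 46.07 = 7.836 mol
n(O2) = 423.0 / 32.00 = 13.22 mol
n/ν → C2H5OH: 7.836, O2: 4.407; O2 is limiting.
theoretical n(CO2) = (2/3) × 13.22 = 8.813 mol → 387.9 g
% yield = 254 / 387.9 × 100 = 65.48 %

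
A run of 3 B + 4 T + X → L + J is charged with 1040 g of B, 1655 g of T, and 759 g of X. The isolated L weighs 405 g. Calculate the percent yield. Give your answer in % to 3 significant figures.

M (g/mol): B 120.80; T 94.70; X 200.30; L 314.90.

44.8 %

n(B) = 1040 / 120.80 = 8.609 mol
n(T) = 1655 / 94.70 = 17.48 mol
n(X) = 759.0 / 200.30 = 3.789 mol
n/ν for B = 8.609/3 = 2.870
n/ν for T = 17.48/4 = 4.370
n/ν for X = 3.789/1 = 3.789
Smallest n/ν is B → limiting reagent.
theoretical n(L) = (1/3) × 8.609 = 2.870 mol → 903.8 g
% yield = 405 / 903.8 × 100 = 44.81 %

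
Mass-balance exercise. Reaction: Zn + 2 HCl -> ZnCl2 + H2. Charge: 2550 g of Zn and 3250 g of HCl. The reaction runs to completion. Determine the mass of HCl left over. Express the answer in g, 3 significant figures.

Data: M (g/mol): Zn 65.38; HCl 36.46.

n(Zn) = 2550 / 65.38 = 39.00 mol
n(HCl) = 3250 / 36.46 = 89.14 mol
n/ν → Zn: 39.00, HCl: 44.57; Zn is limiting.
HCl consumed = (2/1) × 39.00 = 78.00 mol
HCl remaining = 89.14 − 78.00 = 11.14 mol
mass = 11.14 × 36.46 = 406.2 g

406 g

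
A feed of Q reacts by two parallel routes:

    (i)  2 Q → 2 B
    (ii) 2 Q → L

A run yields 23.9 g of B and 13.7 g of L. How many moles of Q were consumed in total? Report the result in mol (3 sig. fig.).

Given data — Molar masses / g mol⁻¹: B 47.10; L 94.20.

n(B) = 23.9 / 47.10 = 0.5074 mol
n(L) = 13.7 / 94.20 = 0.1454 mol
n(Q) via (i) = (2/2)×0.5074 = 0.5074 mol
n(Q) via (ii) = (2/1)×0.1454 = 0.2908 mol
total n(Q) = 0.5074 + 0.2908 = 0.7982 mol

0.798 mol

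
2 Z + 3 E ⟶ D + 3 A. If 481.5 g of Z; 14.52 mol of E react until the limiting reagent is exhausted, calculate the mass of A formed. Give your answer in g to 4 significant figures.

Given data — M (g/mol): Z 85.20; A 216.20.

1833 g

n(Z) = 481.5 / 85.20 = 5.651 mol
n(E) = 14.52 mol
n/ν for Z = 5.651/2 = 2.826
n/ν for E = 14.52/3 = 4.840
Smallest n/ν is Z → limiting reagent.
n(A) = (3/2) × 5.651 = 8.477 mol
mass = 8.477 × 216.20 = 1833 g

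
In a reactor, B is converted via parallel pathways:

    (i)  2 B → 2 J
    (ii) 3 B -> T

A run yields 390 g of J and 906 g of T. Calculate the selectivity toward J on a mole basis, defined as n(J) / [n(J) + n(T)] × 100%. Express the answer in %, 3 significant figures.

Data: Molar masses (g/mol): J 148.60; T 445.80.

n(J) = 390 / 148.60 = 2.624 mol
n(T) = 906 / 445.80 = 2.032 mol
selectivity = 2.624/(2.624+2.032) × 100 = 56.36 %

56.4 %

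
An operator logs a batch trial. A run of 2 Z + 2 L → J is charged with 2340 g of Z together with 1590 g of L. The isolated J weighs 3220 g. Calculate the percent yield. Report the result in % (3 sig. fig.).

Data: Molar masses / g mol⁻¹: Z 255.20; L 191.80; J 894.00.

n(Z) = 2340 / 255.20 = 9.169 mol
n(L) = 1590 / 191.80 = 8.290 mol
n/ν → Z: 4.585, L: 4.145; L is limiting.
theoretical n(J) = (1/2) × 8.290 = 4.145 mol → 3706 g
% yield = 3220 / 3706 × 100 = 86.89 %

86.9 %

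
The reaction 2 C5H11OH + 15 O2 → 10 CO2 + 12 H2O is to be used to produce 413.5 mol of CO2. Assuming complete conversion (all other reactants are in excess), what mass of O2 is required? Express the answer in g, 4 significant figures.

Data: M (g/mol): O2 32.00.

19850 g

n(CO2) = 413.5 mol
n(O2) = (15/10) × 413.5 = 620.3 mol
mass = 620.3 × 32.00 = 19850 g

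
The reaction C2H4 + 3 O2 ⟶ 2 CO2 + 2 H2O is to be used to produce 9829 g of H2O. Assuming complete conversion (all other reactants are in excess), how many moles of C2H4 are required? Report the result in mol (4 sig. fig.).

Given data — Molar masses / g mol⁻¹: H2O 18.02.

272.7 mol

n(H2O) = 9829 / 18.02 = 545.4 mol
n(C2H4) = (1/2) × 545.4 = 272.7 mol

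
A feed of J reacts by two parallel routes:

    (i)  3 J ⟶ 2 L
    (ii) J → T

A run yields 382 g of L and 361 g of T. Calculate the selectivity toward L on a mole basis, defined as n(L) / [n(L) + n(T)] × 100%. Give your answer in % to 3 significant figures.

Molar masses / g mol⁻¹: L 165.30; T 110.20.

n(L) = 382 / 165.30 = 2.311 mol
n(T) = 361 / 110.20 = 3.276 mol
selectivity = 2.311/(2.311+3.276) × 100 = 41.36 %

41.4 %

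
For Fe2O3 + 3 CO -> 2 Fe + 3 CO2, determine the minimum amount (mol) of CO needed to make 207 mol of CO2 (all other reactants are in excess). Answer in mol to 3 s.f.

207 mol

n(CO2) = 207.0 mol
n(CO) = (3/3) × 207.0 = 207.0 mol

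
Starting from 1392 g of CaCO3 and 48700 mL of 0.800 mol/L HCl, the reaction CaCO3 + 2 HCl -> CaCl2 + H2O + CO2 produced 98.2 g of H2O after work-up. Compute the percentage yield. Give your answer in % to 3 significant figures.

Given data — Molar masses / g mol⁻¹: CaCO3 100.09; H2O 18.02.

39.2 %

n(CaCO3) = 1392 / 100.09 = 13.91 mol
n(HCl) = 0.800 × 48700/1000 = 38.96 mol
n/ν → CaCO3: 13.91, HCl: 19.48; CaCO3 is limiting.
theoretical n(H2O) = (1/1) × 13.91 = 13.91 mol → 250.7 g
% yield = 98.2 / 250.7 × 100 = 39.17 %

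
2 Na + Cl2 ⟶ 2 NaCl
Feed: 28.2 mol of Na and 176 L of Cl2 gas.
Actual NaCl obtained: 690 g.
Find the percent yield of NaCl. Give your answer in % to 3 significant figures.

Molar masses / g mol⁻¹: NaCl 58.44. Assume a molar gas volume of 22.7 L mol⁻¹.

n(Na) = 28.20 mol
n(Cl2) = 176.0 / 22.7 = 7.753 mol
n/ν for Na = 28.20/2 = 14.10
n/ν for Cl2 = 7.753/1 = 7.753
Smallest n/ν is Cl2 → limiting reagent.
theoretical n(NaCl) = (2/1) × 7.753 = 15.51 mol → 906.4 g
% yield = 690 / 906.4 × 100 = 76.13 %

76.1 %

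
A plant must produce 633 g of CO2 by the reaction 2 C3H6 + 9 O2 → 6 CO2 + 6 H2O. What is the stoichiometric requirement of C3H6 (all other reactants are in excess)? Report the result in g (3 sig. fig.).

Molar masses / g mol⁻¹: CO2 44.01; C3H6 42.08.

202 g

n(CO2) = 633 / 44.01 = 14.38 mol
n(C3H6) = (2/6) × 14.38 = 4.793 mol
mass = 4.793 × 42.08 = 201.7 g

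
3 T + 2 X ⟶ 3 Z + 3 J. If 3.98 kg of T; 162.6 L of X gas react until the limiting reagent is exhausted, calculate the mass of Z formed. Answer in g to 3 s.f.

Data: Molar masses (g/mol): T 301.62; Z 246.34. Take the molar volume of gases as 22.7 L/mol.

2650 g

n(T) = 3.980×1000 / 301.62 = 13.20 mol
n(X) = 162.6 / 22.7 = 7.163 mol
n/ν for T = 13.20/3 = 4.400
n/ν for X = 7.163/2 = 3.582
Smallest n/ν is X → limiting reagent.
n(Z) = (3/2) × 7.163 = 10.74 mol
mass = 10.74 × 246.34 = 2646 g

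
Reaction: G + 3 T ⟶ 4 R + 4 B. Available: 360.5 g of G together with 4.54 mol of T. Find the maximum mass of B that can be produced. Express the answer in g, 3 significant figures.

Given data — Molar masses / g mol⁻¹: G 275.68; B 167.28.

875 g

n(G) = 360.5 / 275.68 = 1.308 mol
n(T) = 4.540 mol
n/ν → G: 1.308, T: 1.513; G is limiting.
n(B) = (4/1) × 1.308 = 5.232 mol
mass = 5.232 × 167.28 = 875.2 g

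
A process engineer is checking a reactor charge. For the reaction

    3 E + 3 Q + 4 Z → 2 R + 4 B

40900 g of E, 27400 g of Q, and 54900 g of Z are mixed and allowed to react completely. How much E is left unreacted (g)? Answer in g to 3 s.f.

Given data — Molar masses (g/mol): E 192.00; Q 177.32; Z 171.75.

n(E) = 40900 / 192.00 = 213.0 mol
n(Q) = 27400 / 177.32 = 154.5 mol
n(Z) = 54900 / 171.75 = 319.7 mol
n/ν → E: 71.00, Q: 51.50, Z: 79.93; Q is limiting.
E consumed = (3/3) × 154.5 = 154.5 mol
E remaining = 213.0 − 154.5 = 58.50 mol
mass = 58.50 × 192.00 = 11230 g

11200 g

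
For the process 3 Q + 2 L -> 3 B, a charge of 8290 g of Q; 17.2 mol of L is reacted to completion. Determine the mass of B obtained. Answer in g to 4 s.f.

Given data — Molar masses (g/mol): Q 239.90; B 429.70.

n(Q) = 8290 / 239.90 = 34.56 mol
n(L) = 17.20 mol
n/ν → Q: 11.52, L: 8.600; L is limiting.
n(B) = (3/2) × 17.20 = 25.80 mol
mass = 25.80 × 429.70 = 11090 g

11090 g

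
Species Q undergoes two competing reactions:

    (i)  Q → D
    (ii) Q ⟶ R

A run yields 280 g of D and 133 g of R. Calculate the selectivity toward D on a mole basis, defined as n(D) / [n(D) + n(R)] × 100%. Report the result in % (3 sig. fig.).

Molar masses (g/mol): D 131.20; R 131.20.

67.8 %

n(D) = 280 / 131.20 = 2.134 mol
n(R) = 133 / 131.20 = 1.014 mol
selectivity = 2.134/(2.134+1.014) × 100 = 67.79 %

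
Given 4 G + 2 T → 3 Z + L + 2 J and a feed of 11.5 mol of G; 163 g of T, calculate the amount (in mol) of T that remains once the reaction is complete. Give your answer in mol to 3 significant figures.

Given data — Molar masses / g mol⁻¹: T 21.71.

1.76 mol

n(G) = 11.50 mol
n(T) = 163.0 / 21.71 = 7.508 mol
n/ν → G: 2.875, T: 3.754; G is limiting.
T consumed = (2/4) × 11.50 = 5.750 mol
T remaining = 7.508 − 5.750 = 1.758 mol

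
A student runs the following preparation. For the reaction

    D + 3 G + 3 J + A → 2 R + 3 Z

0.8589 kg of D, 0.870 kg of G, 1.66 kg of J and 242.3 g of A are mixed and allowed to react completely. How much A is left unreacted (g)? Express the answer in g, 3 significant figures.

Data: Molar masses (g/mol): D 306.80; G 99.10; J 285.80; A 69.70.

107 g

n(D) = 0.8589×1000 / 306.80 = 2.800 mol
n(G) = 0.8700×1000 / 99.10 = 8.779 mol
n(J) = 1.660×1000 / 285.80 = 5.808 mol
n(A) = 242.3 / 69.70 = 3.476 mol
n/ν → D: 2.800, G: 2.926, J: 1.936, A: 3.476; J is limiting.
A consumed = (1/3) × 5.808 = 1.936 mol
A remaining = 3.476 − 1.936 = 1.540 mol
mass = 1.540 × 69.70 = 107.3 g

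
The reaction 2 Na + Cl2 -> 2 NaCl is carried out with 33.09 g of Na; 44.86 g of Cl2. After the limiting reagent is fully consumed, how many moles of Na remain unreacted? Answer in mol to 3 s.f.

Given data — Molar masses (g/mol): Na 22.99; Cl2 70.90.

n(Na) = 33.09 / 22.99 = 1.439 mol
n(Cl2) = 44.86 / 70.90 = 0.6327 mol
n/ν for Na = 1.439/2 = 0.7195
n/ν for Cl2 = 0.6327/1 = 0.6327
Smallest n/ν is Cl2 → limiting reagent.
Na consumed = (2/1) × 0.6327 = 1.265 mol
Na remaining = 1.439 − 1.265 = 0.1740 mol

0.174 mol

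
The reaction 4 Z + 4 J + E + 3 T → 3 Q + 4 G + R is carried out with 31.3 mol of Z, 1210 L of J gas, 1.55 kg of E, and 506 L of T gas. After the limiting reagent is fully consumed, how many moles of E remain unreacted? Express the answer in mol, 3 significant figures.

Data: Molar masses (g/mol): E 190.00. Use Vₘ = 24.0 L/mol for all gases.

n(Z) = 31.30 mol
n(J) = 1210 / 24.0 = 50.42 mol
n(E) = 1.550×1000 / 190.00 = 8.158 mol
n(T) = 506.0 / 24.0 = 21.08 mol
n/ν for Z = 31.30/4 = 7.825
n/ν for J = 50.42/4 = 12.61
n/ν for E = 8.158/1 = 8.158
n/ν for T = 21.08/3 = 7.027
Smallest n/ν is T → limiting reagent.
E consumed = (1/3) × 21.08 = 7.027 mol
E remaining = 8.158 − 7.027 = 1.131 mol

1.13 mol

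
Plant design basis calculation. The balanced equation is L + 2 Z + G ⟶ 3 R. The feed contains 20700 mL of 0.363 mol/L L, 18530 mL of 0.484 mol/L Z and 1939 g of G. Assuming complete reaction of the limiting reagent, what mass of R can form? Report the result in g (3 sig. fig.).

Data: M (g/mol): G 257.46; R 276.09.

3710 g

n(L) = 0.363 × 20700/1000 = 7.514 mol
n(Z) = 0.484 × 18530/1000 = 8.969 mol
n(G) = 1939 / 257.46 = 7.531 mol
n/ν → L: 7.514, Z: 4.485, G: 7.531; Z is limiting.
n(R) = (3/2) × 8.969 = 13.45 mol
mass = 13.45 × 276.09 = 3713 g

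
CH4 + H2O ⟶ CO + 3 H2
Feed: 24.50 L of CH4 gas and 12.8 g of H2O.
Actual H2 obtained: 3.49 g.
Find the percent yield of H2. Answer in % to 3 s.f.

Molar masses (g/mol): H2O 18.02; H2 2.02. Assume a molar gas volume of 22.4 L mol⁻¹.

81.1 %

n(CH4) = 24.50 / 22.4 = 1.094 mol
n(H2O) = 12.80 / 18.02 = 0.7103 mol
n/ν → CH4: 1.094, H2O: 0.7103; H2O is limiting.
theoretical n(H2) = (3/1) × 0.7103 = 2.131 mol → 4.305 g
% yield = 3.49 / 4.305 × 100 = 81.07 %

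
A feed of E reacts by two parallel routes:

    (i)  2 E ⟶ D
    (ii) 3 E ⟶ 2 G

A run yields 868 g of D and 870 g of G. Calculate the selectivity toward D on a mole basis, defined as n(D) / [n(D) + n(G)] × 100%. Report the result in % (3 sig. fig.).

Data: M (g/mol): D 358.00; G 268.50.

42.8 %

n(D) = 868 / 358.00 = 2.425 mol
n(G) = 870 / 268.50 = 3.240 mol
selectivity = 2.425/(2.425+3.240) × 100 = 42.81 %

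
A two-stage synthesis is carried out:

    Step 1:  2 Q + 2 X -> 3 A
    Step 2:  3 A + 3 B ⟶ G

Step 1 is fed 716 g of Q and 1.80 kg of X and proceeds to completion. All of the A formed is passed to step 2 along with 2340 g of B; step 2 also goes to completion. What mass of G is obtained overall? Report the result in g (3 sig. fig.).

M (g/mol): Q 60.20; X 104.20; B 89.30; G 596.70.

3550 g

Step 1:
n(Q) = 716.0 / 60.20 = 11.89 mol
n(X) = 1.800×1000 / 104.20 = 17.27 mol
n/ν → Q: 5.945, X: 8.635; Q is limiting.
n(A) produced = (3/2) × 11.89 = 17.84 mol
Step 2:
n(A) available = 17.84 mol
n(B) = 2340 / 89.30 = 26.20 mol
n/ν → A: 5.947, B: 8.733; A is limiting.
n(G) = (1/3) × 17.84 = 5.947 mol
mass = 5.947 × 596.70 = 3549 g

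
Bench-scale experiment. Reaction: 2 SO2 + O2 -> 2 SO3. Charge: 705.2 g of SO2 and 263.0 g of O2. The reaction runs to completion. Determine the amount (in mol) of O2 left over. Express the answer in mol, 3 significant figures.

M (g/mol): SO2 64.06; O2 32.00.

n(SO2) = 705.2 / 64.06 = 11.01 mol
n(O2) = 263.0 / 32.00 = 8.219 mol
n/ν → SO2: 5.505, O2: 8.219; SO2 is limiting.
O2 consumed = (1/2) × 11.01 = 5.505 mol
O2 remaining = 8.219 − 5.505 = 2.714 mol

2.71 mol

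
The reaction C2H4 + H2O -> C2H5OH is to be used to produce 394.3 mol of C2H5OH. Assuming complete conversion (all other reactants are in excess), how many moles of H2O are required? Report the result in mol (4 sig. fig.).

394.3 mol

n(C2H5OH) = 394.3 mol
n(H2O) = (1/1) × 394.3 = 394.3 mol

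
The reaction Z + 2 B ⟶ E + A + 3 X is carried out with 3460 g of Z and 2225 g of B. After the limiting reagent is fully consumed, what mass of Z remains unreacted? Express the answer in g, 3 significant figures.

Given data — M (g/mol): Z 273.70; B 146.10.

1380 g

n(Z) = 3460 / 273.70 = 12.64 mol
n(B) = 2225 / 146.10 = 15.23 mol
n/ν for Z = 12.64/1 = 12.64
n/ν for B = 15.23/2 = 7.615
Smallest n/ν is B → limiting reagent.
Z consumed = (1/2) × 15.23 = 7.615 mol
Z remaining = 12.64 − 7.615 = 5.025 mol
mass = 5.025 × 273.70 = 1375 g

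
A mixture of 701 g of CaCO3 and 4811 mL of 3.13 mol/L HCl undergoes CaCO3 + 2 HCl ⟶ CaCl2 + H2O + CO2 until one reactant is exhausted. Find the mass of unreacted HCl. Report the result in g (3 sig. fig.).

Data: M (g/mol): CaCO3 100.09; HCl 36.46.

38.3 g

n(CaCO3) = 701.0 / 100.09 = 7.004 mol
n(HCl) = 3.13 × 4811/1000 = 15.06 mol
n/ν for CaCO3 = 7.004/1 = 7.004
n/ν for HCl = 15.06/2 = 7.530
Smallest n/ν is CaCO3 → limiting reagent.
HCl consumed = (2/1) × 7.004 = 14.01 mol
HCl remaining = 15.06 − 14.01 = 1.050 mol
mass = 1.050 × 36.46 = 38.28 g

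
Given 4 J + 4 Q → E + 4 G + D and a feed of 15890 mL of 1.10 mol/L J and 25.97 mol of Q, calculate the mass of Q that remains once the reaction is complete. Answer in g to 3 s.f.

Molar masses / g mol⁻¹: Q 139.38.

1180 g

n(J) = 1.10 × 15890/1000 = 17.48 mol
n(Q) = 25.97 mol
n/ν for J = 17.48/4 = 4.370
n/ν for Q = 25.97/4 = 6.493
Smallest n/ν is J → limiting reagent.
Q consumed = (4/4) × 17.48 = 17.48 mol
Q remaining = 25.97 − 17.48 = 8.490 mol
mass = 8.490 × 139.38 = 1183 g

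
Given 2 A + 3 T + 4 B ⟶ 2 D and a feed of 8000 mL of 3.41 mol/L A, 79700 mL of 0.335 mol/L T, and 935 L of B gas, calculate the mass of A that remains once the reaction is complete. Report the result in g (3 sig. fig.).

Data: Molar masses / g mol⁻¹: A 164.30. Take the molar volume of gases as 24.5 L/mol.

n(A) = 3.41 × 8000/1000 = 27.28 mol
n(T) = 0.335 × 79700/1000 = 26.70 mol
n(B) = 935.0 / 24.5 = 38.16 mol
n/ν for A = 27.28/2 = 13.64
n/ν for T = 26.70/3 = 8.900
n/ν for B = 38.16/4 = 9.540
Smallest n/ν is T → limiting reagent.
A consumed = (2/3) × 26.70 = 17.80 mol
A remaining = 27.28 − 17.80 = 9.480 mol
mass = 9.480 × 164.30 = 1558 g

1560 g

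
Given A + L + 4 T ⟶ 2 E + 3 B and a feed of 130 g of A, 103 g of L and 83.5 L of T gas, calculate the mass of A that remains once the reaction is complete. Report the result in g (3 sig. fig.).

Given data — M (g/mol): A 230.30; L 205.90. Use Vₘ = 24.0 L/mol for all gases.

n(A) = 130.0 / 230.30 = 0.5645 mol
n(L) = 103.0 / 205.90 = 0.5002 mol
n(T) = 83.50 / 24.0 = 3.479 mol
n/ν for A = 0.5645/1 = 0.5645
n/ν for L = 0.5002/1 = 0.5002
n/ν for T = 3.479/4 = 0.8698
Smallest n/ν is L → limiting reagent.
A consumed = (1/1) × 0.5002 = 0.5002 mol
A remaining = 0.5645 − 0.5002 = 0.06430 mol
mass = 0.06430 × 230.30 = 14.81 g

14.8 g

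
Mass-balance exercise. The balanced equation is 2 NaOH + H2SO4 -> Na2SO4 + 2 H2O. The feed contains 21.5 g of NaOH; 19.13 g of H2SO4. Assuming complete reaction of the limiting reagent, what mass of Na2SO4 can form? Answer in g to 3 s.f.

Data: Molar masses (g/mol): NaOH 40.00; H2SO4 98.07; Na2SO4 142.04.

27.7 g

n(NaOH) = 21.50 / 40.00 = 0.5375 mol
n(H2SO4) = 19.13 / 98.07 = 0.1951 mol
n/ν → NaOH: 0.2688, H2SO4: 0.1951; H2SO4 is limiting.
n(Na2SO4) = (1/1) × 0.1951 = 0.1951 mol
mass = 0.1951 × 142.04 = 27.71 g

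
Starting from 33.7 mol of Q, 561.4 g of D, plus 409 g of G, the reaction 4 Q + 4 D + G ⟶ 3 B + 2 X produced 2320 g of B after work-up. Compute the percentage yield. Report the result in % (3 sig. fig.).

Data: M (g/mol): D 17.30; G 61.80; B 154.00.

n(Q) = 33.70 mol
n(D) = 561.4 / 17.30 = 32.45 mol
n(G) = 409.0 / 61.80 = 6.618 mol
n/ν for Q = 33.70/4 = 8.425
n/ν for D = 32.45/4 = 8.113
n/ν for G = 6.618/1 = 6.618
Smallest n/ν is G → limiting reagent.
theoretical n(B) = (3/1) × 6.618 = 19.85 mol → 3057 g
% yield = 2320 / 3057 × 100 = 75.89 %

75.9 %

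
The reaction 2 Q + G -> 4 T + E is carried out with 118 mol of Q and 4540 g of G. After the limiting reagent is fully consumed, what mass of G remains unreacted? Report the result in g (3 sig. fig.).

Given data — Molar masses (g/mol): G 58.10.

n(Q) = 118.0 mol
n(G) = 4540 / 58.10 = 78.14 mol
n/ν for Q = 118.0/2 = 59.00
n/ν for G = 78.14/1 = 78.14
Smallest n/ν is Q → limiting reagent.
G consumed = (1/2) × 118.0 = 59.00 mol
G remaining = 78.14 − 59.00 = 19.14 mol
mass = 19.14 × 58.10 = 1112 g

1110 g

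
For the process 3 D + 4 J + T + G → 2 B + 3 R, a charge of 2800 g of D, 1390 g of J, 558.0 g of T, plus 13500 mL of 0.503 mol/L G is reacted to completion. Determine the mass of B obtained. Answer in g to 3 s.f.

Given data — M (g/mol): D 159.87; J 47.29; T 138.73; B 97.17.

782 g

n(D) = 2800 / 159.87 = 17.51 mol
n(J) = 1390 / 47.29 = 29.39 mol
n(T) = 558.0 / 138.73 = 4.022 mol
n(G) = 0.503 × 13500/1000 = 6.791 mol
n/ν → D: 5.837, J: 7.348, T: 4.022, G: 6.791; T is limiting.
n(B) = (2/1) × 4.022 = 8.044 mol
mass = 8.044 × 97.17 = 781.6 g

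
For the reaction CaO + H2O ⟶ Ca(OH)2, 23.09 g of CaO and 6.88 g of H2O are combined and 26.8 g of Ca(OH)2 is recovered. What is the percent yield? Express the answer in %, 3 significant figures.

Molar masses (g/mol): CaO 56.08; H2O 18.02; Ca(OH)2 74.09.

94.7 %

n(CaO) = 23.09 / 56.08 = 0.4117 mol
n(H2O) = 6.880 / 18.02 = 0.3818 mol
n/ν → CaO: 0.4117, H2O: 0.3818; H2O is limiting.
theoretical n(Ca(OH)2) = (1/1) × 0.3818 = 0.3818 mol → 28.29 g
% yield = 26.8 / 28.29 × 100 = 94.73 %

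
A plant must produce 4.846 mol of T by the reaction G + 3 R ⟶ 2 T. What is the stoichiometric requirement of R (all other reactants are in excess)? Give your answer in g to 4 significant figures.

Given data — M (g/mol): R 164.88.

1199 g

n(T) = 4.846 mol
n(R) = (3/2) × 4.846 = 7.269 mol
mass = 7.269 × 164.88 = 1199 g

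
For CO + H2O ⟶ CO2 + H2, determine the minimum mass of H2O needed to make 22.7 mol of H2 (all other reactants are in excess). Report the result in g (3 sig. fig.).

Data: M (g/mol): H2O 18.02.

n(H2) = 22.70 mol
n(H2O) = (1/1) × 22.70 = 22.70 mol
mass = 22.70 × 18.02 = 409.1 g

409 g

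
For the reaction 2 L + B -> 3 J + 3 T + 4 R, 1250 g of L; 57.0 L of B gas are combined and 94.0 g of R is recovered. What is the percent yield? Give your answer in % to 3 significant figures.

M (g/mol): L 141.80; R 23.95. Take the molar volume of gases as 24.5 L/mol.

n(L) = 1250 / 141.80 = 8.815 mol
n(B) = 57.00 / 24.5 = 2.327 mol
n/ν for L = 8.815/2 = 4.408
n/ν for B = 2.327/1 = 2.327
Smallest n/ν is B → limiting reagent.
theoretical n(R) = (4/1) × 2.327 = 9.308 mol → 222.9 g
% yield = 94.0 / 222.9 × 100 = 42.17 %

42.2 %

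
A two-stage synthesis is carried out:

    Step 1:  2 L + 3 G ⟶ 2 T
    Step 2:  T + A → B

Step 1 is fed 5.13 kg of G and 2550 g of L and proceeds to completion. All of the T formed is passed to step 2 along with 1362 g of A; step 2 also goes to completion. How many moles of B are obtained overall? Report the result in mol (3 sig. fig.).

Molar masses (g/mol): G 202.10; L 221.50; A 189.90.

7.17 mol

Step 1:
n(G) = 5.130×1000 / 202.10 = 25.38 mol
n(L) = 2550 / 221.50 = 11.51 mol
n/ν for G = 25.38/3 = 8.460
n/ν for L = 11.51/2 = 5.755
Smallest n/ν is L → limiting reagent.
n(T) produced = (2/2) × 11.51 = 11.51 mol
Step 2:
n(T) available = 11.51 mol
n(A) = 1362 / 189.90 = 7.172 mol
n/ν for T = 11.51/1 = 11.51
n/ν for A = 7.172/1 = 7.172
Smallest n/ν is A → limiting reagent.
n(B) = (1/1) × 7.172 = 7.172 mol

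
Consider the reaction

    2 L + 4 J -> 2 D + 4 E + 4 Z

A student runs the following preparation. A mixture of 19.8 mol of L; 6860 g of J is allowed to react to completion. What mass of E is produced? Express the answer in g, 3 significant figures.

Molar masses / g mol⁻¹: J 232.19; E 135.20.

3990 g

n(L) = 19.80 mol
n(J) = 6860 / 232.19 = 29.54 mol
n/ν for L = 19.80/2 = 9.900
n/ν for J = 29.54/4 = 7.385
Smallest n/ν is J → limiting reagent.
n(E) = (4/4) × 29.54 = 29.54 mol
mass = 29.54 × 135.20 = 3994 g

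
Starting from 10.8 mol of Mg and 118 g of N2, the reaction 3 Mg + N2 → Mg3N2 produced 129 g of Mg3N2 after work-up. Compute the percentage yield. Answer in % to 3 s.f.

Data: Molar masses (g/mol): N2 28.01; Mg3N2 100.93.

n(Mg) = 10.80 mol
n(N2) = 118.0 / 28.01 = 4.213 mol
n/ν → Mg: 3.600, N2: 4.213; Mg is limiting.
theoretical n(Mg3N2) = (1/3) × 10.80 = 3.600 mol → 363.3 g
% yield = 129 / 363.3 × 100 = 35.51 %

35.5 %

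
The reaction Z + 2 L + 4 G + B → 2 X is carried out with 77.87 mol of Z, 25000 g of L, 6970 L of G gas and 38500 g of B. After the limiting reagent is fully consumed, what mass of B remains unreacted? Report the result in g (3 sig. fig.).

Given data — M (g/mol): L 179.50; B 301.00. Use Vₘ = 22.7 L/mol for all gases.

n(Z) = 77.87 mol
n(L) = 25000 / 179.50 = 139.3 mol
n(G) = 6970 / 22.7 = 307.0 mol
n(B) = 38500 / 301.00 = 127.9 mol
n/ν → Z: 77.87, L: 69.65, G: 76.75, B: 127.9; L is limiting.
B consumed = (1/2) × 139.3 = 69.65 mol
B remaining = 127.9 − 69.65 = 58.25 mol
mass = 58.25 × 301.00 = 17530 g

17500 g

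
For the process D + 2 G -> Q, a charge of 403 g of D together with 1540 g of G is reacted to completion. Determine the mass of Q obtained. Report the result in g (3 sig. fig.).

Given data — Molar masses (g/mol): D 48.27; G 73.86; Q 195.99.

n(D) = 403.0 / 48.27 = 8.349 mol
n(G) = 1540 / 73.86 = 20.85 mol
n/ν for D = 8.349/1 = 8.349
n/ν for G = 20.85/2 = 10.43
Smallest n/ν is D → limiting reagent.
n(Q) = (1/1) × 8.349 = 8.349 mol
mass = 8.349 × 195.99 = 1636 g

1640 g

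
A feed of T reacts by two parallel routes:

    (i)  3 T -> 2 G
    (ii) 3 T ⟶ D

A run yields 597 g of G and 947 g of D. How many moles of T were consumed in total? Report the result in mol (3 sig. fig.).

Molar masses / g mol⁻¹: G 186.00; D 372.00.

n(G) = 597 / 186.00 = 3.210 mol
n(D) = 947 / 372.00 = 2.546 mol
n(T) via (i) = (3/2)×3.210 = 4.815 mol
n(T) via (ii) = (3/1)×2.546 = 7.638 mol
total n(T) = 4.815 + 7.638 = 12.45 mol

12.5 mol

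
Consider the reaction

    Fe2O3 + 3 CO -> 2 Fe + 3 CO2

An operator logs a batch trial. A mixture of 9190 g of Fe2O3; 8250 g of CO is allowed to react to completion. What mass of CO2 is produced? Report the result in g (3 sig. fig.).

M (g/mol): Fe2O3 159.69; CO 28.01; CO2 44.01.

7600 g

n(Fe2O3) = 9190 / 159.69 = 57.55 mol
n(CO) = 8250 / 28.01 = 294.5 mol
n/ν → Fe2O3: 57.55, CO: 98.17; Fe2O3 is limiting.
n(CO2) = (3/1) × 57.55 = 172.7 mol
mass = 172.7 × 44.01 = 7601 g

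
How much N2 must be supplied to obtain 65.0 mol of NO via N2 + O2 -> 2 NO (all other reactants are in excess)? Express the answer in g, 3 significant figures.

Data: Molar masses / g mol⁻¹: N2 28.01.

910 g

n(NO) = 65.00 mol
n(N2) = (1/2) × 65.00 = 32.50 mol
mass = 32.50 × 28.01 = 910.3 g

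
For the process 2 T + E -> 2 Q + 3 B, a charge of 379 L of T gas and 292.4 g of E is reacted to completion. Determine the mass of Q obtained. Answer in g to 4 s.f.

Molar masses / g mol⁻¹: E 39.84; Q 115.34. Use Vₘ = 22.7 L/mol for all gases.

1693 g

n(T) = 379.0 / 22.7 = 16.70 mol
n(E) = 292.4 / 39.84 = 7.339 mol
n/ν for T = 16.70/2 = 8.350
n/ν for E = 7.339/1 = 7.339
Smallest n/ν is E → limiting reagent.
n(Q) = (2/1) × 7.339 = 14.68 mol
mass = 14.68 × 115.34 = 1693 g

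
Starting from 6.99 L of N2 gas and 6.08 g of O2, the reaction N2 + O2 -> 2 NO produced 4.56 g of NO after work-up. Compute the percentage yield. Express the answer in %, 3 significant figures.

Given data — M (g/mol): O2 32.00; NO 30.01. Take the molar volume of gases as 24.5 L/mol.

40.0 %

n(N2) = 6.990 / 24.5 = 0.2853 mol
n(O2) = 6.080 / 32.00 = 0.1900 mol
n/ν for N2 = 0.2853/1 = 0.2853
n/ν for O2 = 0.1900/1 = 0.1900
Smallest n/ν is O2 → limiting reagent.
theoretical n(NO) = (2/1) × 0.1900 = 0.3800 mol → 11.40 g
% yield = 4.56 / 11.40 × 100 = 40.00 %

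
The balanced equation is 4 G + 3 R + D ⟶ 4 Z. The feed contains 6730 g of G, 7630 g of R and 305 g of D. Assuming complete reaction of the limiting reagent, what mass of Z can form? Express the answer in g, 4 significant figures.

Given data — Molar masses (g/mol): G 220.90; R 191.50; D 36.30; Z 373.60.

11380 g

n(G) = 6730 / 220.90 = 30.47 mol
n(R) = 7630 / 191.50 = 39.84 mol
n(D) = 305.0 / 36.30 = 8.402 mol
n/ν → G: 7.618, R: 13.28, D: 8.402; G is limiting.
n(Z) = (4/4) × 30.47 = 30.47 mol
mass = 30.47 × 373.60 = 11380 g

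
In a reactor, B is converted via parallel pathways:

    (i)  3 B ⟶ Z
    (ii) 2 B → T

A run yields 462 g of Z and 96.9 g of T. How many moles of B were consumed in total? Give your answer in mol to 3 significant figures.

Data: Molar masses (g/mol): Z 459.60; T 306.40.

3.65 mol

n(Z) = 462 / 459.60 = 1.005 mol
n(T) = 96.9 / 306.40 = 0.3163 mol
n(B) via (i) = (3/1)×1.005 = 3.015 mol
n(B) via (ii) = (2/1)×0.3163 = 0.6326 mol
total n(B) = 3.015 + 0.6326 = 3.648 mol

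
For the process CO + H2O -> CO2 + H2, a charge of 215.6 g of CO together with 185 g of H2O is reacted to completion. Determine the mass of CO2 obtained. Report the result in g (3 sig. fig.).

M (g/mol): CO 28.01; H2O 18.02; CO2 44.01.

n(CO) = 215.6 / 28.01 = 7.697 mol
n(H2O) = 185.0 / 18.02 = 10.27 mol
n/ν → CO: 7.697, H2O: 10.27; CO is limiting.
n(CO2) = (1/1) × 7.697 = 7.697 mol
mass = 7.697 × 44.01 = 338.7 g

339 g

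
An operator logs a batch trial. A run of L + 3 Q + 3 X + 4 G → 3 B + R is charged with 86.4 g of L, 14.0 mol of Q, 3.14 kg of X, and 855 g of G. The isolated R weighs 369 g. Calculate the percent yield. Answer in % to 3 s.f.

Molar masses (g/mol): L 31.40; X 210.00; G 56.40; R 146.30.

91.7 %

n(L) = 86.40 / 31.40 = 2.752 mol
n(Q) = 14.00 mol
n(X) = 3.140×1000 / 210.00 = 14.95 mol
n(G) = 855.0 / 56.40 = 15.16 mol
n/ν for L = 2.752/1 = 2.752
n/ν for Q = 14.00/3 = 4.667
n/ν for X = 14.95/3 = 4.983
n/ν for G = 15.16/4 = 3.790
Smallest n/ν is L → limiting reagent.
theoretical n(R) = (1/1) × 2.752 = 2.752 mol → 402.6 g
% yield = 369 / 402.6 × 100 = 91.65 %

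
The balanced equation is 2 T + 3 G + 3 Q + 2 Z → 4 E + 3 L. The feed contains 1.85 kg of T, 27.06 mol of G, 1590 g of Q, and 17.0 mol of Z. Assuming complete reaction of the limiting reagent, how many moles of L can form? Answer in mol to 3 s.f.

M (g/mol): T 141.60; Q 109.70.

n(T) = 1.850×1000 / 141.60 = 13.06 mol
n(G) = 27.06 mol
n(Q) = 1590 / 109.70 = 14.49 mol
n(Z) = 17.00 mol
n/ν → T: 6.530, G: 9.020, Q: 4.830, Z: 8.500; Q is limiting.
n(L) = (3/3) × 14.49 = 14.49 mol

14.5 mol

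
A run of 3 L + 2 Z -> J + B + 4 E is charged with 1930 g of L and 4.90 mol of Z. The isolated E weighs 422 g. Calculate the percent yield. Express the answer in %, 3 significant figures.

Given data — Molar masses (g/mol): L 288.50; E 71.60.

n(L) = 1930 / 288.50 = 6.690 mol
n(Z) = 4.900 mol
n/ν → L: 2.230, Z: 2.450; L is limiting.
theoretical n(E) = (4/3) × 6.690 = 8.920 mol → 638.7 g
% yield = 422 / 638.7 × 100 = 66.07 %

66.1 %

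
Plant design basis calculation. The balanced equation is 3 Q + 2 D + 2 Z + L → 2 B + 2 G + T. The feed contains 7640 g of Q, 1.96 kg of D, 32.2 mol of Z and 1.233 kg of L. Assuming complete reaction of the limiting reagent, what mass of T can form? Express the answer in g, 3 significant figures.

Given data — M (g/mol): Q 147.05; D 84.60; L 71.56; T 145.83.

1690 g

n(Q) = 7640 / 147.05 = 51.96 mol
n(D) = 1.960×1000 / 84.60 = 23.17 mol
n(Z) = 32.20 mol
n(L) = 1.233×1000 / 71.56 = 17.23 mol
n/ν → Q: 17.32, D: 11.59, Z: 16.10, L: 17.23; D is limiting.
n(T) = (1/2) × 23.17 = 11.59 mol
mass = 11.59 × 145.83 = 1690 g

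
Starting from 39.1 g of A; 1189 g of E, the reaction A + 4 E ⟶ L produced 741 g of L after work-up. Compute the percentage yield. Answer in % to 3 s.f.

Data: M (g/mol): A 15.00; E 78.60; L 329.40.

n(A) = 39.10 / 15.00 = 2.607 mol
n(E) = 1189 / 78.60 = 15.13 mol
n/ν for A = 2.607/1 = 2.607
n/ν for E = 15.13/4 = 3.783
Smallest n/ν is A → limiting reagent.
theoretical n(L) = (1/1) × 2.607 = 2.607 mol → 858.7 g
% yield = 741 / 858.7 × 100 = 86.29 %

86.3 %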